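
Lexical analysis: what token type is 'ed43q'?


Pattern: letter/underscore followed by alphanumerics, not a keyword
Type: IDENTIFIER


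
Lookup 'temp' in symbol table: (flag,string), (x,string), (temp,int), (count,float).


Lookup 'temp' → type int


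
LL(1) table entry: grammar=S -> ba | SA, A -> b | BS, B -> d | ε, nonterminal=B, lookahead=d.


For [B, d]: 'd' ∈ FIRST(d)
Entry: B -> d


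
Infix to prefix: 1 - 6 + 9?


left-to-right (same/higher precedence on left): tree is (+ (- 1 6) 9)
Prefix: + - 1 6 9


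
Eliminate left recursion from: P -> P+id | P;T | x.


Left-recursive alternatives: P+id, P;T; non-recursive: x
Introduce P': P -> xP', P' -> +idP' | ;TP' | ε


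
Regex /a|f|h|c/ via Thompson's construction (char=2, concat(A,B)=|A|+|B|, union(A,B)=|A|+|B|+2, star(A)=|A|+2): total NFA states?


Syntax tree has 4 char leaf(s), 3 union(s), 0 star(s)
chars contribute 4×2 = 8; each union adds +2; each star adds +2
Total: 8 + 6 + 0 = 14 states


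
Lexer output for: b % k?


Scan left to right, longest-match per lexeme
Tokens: ID(b), OP(%), ID(k)


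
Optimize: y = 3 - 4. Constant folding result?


3 - 4 = -1 at compile time
Optimized: y = -1


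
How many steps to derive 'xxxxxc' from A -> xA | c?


Derivation: A => xA => xxA => xxxA => xxxxA => xxxxxA => xxxxxc
Steps: 6


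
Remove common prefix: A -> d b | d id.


Common prefix: 'd'
Factored: A -> d A', A' -> b | id


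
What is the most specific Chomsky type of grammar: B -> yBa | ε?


Single nonterminal LHS, but y^n a^n is not regular
Classification: Type 2 (Context-Free)


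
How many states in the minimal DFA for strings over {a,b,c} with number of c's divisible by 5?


Track (count of c) mod 5: states 0..4, accept at 0
Minimal DFA: 5 states


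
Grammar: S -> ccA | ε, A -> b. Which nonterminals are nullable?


A nonterminal is nullable iff some alternative derives ε (directly, or every symbol in it is nullable)
Nullable: {S}


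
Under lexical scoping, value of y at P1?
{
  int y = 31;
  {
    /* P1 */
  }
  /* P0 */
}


P1's block does not declare y; resolves to the enclosing declaration at depth 0
y = 31


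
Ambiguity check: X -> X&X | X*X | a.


'a&a*a' has two parse trees (no precedence encoded between & and *)
Ambiguous


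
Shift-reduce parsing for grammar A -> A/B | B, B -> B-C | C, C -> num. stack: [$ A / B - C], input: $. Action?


handle 'B-C' on top
Action: reduce (B -> B-C)


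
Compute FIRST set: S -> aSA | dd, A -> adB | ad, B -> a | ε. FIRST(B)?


Per alternative of B: FIRST(a) = {a}; FIRST(ε) = {ε}
FIRST(B) = {a, ε}


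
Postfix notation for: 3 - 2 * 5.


* has higher precedence, evaluate 2*5 first
Postfix: 3 2 5 * -


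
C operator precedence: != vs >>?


'>>' is shift (level 8); '!=' is equality (level 6)
Higher level binds tighter
'>>' has higher precedence than '!='


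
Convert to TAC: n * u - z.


Break into single-operator statements:
t1 = n * u
t2 = t1 - z


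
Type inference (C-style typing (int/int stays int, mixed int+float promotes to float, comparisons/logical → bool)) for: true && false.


Operand types: bool && bool
Rule: logical operators take bool operands and yield bool
Result type: bool


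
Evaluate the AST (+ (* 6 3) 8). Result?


Evaluate inner: (* 6 3) = 18
Evaluate root: (+ 18 8) = 26
Result: 26


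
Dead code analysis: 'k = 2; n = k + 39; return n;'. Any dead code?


k is read by n's definition; n is returned
No dead code


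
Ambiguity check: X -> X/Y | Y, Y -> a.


precedence layered via separate nonterminal Y: deterministic
Unambiguous


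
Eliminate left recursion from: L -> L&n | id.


Left-recursive alternatives: L&n; non-recursive: id
Introduce L': L -> idL', L' -> &nL' | ε


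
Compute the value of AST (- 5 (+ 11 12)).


Evaluate inner: (+ 11 12) = 23
Evaluate root: (- 5 23) = -18
Result: -18


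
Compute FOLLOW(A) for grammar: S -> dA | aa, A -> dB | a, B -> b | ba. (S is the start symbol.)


$ ∈ FOLLOW(S). For each A -> αBβ: add FIRST(β)\{ε} to FOLLOW(B); if β nullable, add FOLLOW(A).
FOLLOW(A) = {$}


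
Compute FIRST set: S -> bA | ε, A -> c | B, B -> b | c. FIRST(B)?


Per alternative of B: FIRST(b) = {b}; FIRST(c) = {c}
FIRST(B) = {b, c}


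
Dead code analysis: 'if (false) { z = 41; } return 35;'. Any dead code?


condition is constant false, so the whole block is unreachable
Dead: 'if (false) { z = 41; }'


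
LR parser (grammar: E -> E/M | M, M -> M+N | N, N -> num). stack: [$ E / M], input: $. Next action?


handle 'E/M' on top; lookahead ∈ FOLLOW(E) = {/, $}
Action: reduce (E -> E/M)


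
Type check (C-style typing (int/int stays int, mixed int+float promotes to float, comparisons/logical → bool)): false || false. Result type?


Operand types: bool || bool
Rule: logical operators take bool operands and yield bool
Result type: bool


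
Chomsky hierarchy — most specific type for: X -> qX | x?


Right-linear: every RHS is a terminal or a terminal followed by one nonterminal
Classification: Type 3 (Regular)


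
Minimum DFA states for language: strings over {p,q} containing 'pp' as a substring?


KMP-style automaton: 2 progress states + 1 absorbing accept = 3
Minimal DFA: 3 states


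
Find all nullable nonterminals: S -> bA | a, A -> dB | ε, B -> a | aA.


A nonterminal is nullable iff some alternative derives ε (directly, or every symbol in it is nullable)
Nullable: {A}


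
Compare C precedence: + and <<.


'+' is additive (level 9); '<<' is shift (level 8)
Higher level binds tighter
'+' has higher precedence than '<<'


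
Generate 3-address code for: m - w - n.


Break into single-operator statements:
t1 = m - w
t2 = t1 - n


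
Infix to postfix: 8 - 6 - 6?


Left to right (same or higher precedence on left)
Postfix: 8 6 - 6 -


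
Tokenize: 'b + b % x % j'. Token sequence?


Scan left to right, longest-match per lexeme
Tokens: ID(b), OP(+), ID(b), OP(%), ID(x), OP(%), ID(j)


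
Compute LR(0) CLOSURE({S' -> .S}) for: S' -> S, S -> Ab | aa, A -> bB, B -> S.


Start: S' -> .S
For each item with dot before a nonterminal B, add B -> .γ for every B-production
Closure: [S' -> .S, S -> .Ab, S -> .aa, A -> .bB]


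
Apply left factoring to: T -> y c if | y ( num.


Common prefix: 'y'
Factored: T -> y T', T' -> c if | ( num


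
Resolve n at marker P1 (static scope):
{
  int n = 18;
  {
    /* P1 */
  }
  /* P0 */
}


P1's block does not declare n; resolves to the enclosing declaration at depth 0
n = 18


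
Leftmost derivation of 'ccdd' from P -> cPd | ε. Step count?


Derivation: P => cPd => ccPdd => ccdd
Steps: 3


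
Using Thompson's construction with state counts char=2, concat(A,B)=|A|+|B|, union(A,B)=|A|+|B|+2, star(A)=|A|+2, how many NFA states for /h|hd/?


Syntax tree has 3 char leaf(s), 1 union(s), 0 star(s)
chars contribute 3×2 = 6; each union adds +2; each star adds +2
Total: 6 + 2 + 0 = 8 states


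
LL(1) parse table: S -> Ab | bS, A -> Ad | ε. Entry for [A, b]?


For [A, b]: ε is nullable and 'b' ∈ FOLLOW(A)
Entry: A -> ε


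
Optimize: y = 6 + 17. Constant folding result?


6 + 17 = 23 at compile time
Optimized: y = 23


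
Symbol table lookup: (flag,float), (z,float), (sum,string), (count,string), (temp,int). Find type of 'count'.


Lookup 'count' → type string


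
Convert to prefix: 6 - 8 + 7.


left-to-right (same/higher precedence on left): tree is (+ (- 6 8) 7)
Prefix: + - 6 8 7


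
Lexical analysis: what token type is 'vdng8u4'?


Pattern: letter/underscore followed by alphanumerics, not a keyword
Type: IDENTIFIER


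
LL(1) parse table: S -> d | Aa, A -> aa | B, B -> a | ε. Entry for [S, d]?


For [S, d]: 'd' ∈ FIRST(d)
Entry: S -> d


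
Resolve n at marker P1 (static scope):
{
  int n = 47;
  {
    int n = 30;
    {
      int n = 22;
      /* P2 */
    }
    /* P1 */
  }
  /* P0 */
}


n declared in the same block as P1
n = 30


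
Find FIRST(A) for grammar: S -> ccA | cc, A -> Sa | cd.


Per alternative of A: FIRST(Sa) = {c}; FIRST(cd) = {c}
FIRST(A) = {c}


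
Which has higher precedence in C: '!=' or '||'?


'!=' is equality (level 6); '||' is logical OR (level 1)
Higher level binds tighter
'!=' has higher precedence than '||'


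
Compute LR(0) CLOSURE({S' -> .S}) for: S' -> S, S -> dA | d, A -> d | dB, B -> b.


Start: S' -> .S
For each item with dot before a nonterminal B, add B -> .γ for every B-production
Closure: [S' -> .S, S -> .dA, S -> .d]


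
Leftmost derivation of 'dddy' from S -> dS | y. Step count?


Derivation: S => dS => ddS => dddS => dddy
Steps: 4


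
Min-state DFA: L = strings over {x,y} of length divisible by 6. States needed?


Track length mod 6: states 0..5, accept at 0
Minimal DFA: 6 states


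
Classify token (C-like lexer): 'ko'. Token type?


Pattern: letter/underscore followed by alphanumerics, not a keyword
Type: IDENTIFIER


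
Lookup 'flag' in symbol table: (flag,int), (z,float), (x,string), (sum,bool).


Lookup 'flag' → type int


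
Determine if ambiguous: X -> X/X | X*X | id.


'id/id*id' has two parse trees (no precedence encoded between / and *)
Ambiguous


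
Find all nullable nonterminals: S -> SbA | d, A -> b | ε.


A nonterminal is nullable iff some alternative derives ε (directly, or every symbol in it is nullable)
Nullable: {A}


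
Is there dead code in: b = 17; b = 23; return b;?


first assignment to b is overwritten before any read
Dead: 'b = 17'


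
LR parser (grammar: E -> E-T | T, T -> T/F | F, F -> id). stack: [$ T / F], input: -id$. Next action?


handle 'T/F' on top
Action: reduce (T -> T/F)


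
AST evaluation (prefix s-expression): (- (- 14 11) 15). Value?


Evaluate inner: (- 14 11) = 3
Evaluate root: (- 3 15) = -12
Result: -12


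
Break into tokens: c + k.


Scan left to right, longest-match per lexeme
Tokens: ID(c), OP(+), ID(k)


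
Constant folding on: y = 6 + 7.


6 + 7 = 13 at compile time
Optimized: y = 13


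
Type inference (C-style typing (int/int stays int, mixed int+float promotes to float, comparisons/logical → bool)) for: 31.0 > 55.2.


Operand types: float > float
Rule: comparison yields bool
Result type: bool


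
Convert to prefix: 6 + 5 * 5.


'*' binds tighter: tree is (+ 6 (* 5 5))
Prefix: + 6 * 5 5


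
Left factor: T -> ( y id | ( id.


Common prefix: '('
Factored: T -> ( T', T' -> y id | id


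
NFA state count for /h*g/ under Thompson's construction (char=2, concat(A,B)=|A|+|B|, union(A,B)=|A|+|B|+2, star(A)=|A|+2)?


Syntax tree has 2 char leaf(s), 0 union(s), 1 star(s)
chars contribute 2×2 = 4; each union adds +2; each star adds +2
Total: 4 + 0 + 2 = 6 states


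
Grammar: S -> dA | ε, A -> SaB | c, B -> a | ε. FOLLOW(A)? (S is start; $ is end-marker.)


$ ∈ FOLLOW(S). For each A -> αBβ: add FIRST(β)\{ε} to FOLLOW(B); if β nullable, add FOLLOW(A).
FOLLOW(A) = {$, a}


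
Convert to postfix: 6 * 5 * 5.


Left to right (same or higher precedence on left)
Postfix: 6 5 * 5 *


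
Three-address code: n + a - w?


Break into single-operator statements:
t1 = n + a
t2 = t1 - w


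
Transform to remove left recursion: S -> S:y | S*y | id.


Left-recursive alternatives: S:y, S*y; non-recursive: id
Introduce S': S -> idS', S' -> :yS' | *yS' | ε


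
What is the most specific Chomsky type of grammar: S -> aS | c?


Right-linear: every RHS is a terminal or a terminal followed by one nonterminal
Classification: Type 3 (Regular)


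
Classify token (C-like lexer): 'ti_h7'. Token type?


Pattern: letter/underscore followed by alphanumerics, not a keyword
Type: IDENTIFIER


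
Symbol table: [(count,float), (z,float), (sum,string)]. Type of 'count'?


Lookup 'count' → type float


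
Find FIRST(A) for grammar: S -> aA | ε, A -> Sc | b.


Per alternative of A: FIRST(Sc) = {a, c}; FIRST(b) = {b}
FIRST(A) = {a, b, c}


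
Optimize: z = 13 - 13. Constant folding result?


13 - 13 = 0 at compile time
Optimized: z = 0


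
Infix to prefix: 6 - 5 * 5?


'*' binds tighter: tree is (- 6 (* 5 5))
Prefix: - 6 * 5 5


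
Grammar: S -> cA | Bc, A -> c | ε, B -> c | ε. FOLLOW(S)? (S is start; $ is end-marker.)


$ ∈ FOLLOW(S). For each A -> αBβ: add FIRST(β)\{ε} to FOLLOW(B); if β nullable, add FOLLOW(A).
FOLLOW(S) = {$}


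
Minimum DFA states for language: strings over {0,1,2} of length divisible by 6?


Track length mod 6: states 0..5, accept at 0
Minimal DFA: 6 states


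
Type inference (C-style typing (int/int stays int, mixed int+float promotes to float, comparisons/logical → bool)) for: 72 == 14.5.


Operand types: int == float
Rule: comparison yields bool
Result type: bool


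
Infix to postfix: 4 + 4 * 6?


* has higher precedence, evaluate 4*6 first
Postfix: 4 4 6 * +


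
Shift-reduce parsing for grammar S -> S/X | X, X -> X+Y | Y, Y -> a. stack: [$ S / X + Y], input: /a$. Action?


handle 'X+Y' on top
Action: reduce (X -> X+Y)


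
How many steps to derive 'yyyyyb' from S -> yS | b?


Derivation: S => yS => yyS => yyyS => yyyyS => yyyyyS => yyyyyb
Steps: 6


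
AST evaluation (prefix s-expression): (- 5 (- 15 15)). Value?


Evaluate inner: (- 15 15) = 0
Evaluate root: (- 5 0) = 5
Result: 5


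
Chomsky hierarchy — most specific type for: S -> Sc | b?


Left-linear: every RHS is a terminal or one nonterminal followed by a terminal
Classification: Type 3 (Regular)


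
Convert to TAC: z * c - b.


Break into single-operator statements:
t1 = z * c
t2 = t1 - b


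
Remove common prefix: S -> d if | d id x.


Common prefix: 'd'
Factored: S -> d S', S' -> if | id x


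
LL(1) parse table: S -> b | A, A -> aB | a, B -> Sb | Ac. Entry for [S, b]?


For [S, b]: 'b' ∈ FIRST(b)
Entry: S -> b


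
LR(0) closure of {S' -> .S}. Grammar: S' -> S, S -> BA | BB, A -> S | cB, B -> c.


Start: S' -> .S
For each item with dot before a nonterminal B, add B -> .γ for every B-production
Closure: [S' -> .S, S -> .BA, S -> .BB, B -> .c]


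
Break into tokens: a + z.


Scan left to right, longest-match per lexeme
Tokens: ID(a), OP(+), ID(z)


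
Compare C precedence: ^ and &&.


'^' is bitwise XOR (level 4); '&&' is logical AND (level 2)
Higher level binds tighter
'^' has higher precedence than '&&'


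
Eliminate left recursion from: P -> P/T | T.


Left-recursive alternatives: P/T; non-recursive: T
Introduce P': P -> TP', P' -> /TP' | ε


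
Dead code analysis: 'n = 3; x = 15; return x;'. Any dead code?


n is assigned but never read
Dead: 'n = 3'


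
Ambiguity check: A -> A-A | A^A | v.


'v-v^v' has two parse trees (no precedence encoded between - and ^)
Ambiguous


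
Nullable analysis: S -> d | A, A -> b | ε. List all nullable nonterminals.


A nonterminal is nullable iff some alternative derives ε (directly, or every symbol in it is nullable)
Nullable: {A, S}


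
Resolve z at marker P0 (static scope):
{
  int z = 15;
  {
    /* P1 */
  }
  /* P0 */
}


z declared in the same block as P0
z = 15


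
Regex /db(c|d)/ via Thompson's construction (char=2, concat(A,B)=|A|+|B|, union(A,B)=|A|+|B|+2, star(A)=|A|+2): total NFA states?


Syntax tree has 4 char leaf(s), 1 union(s), 0 star(s)
chars contribute 4×2 = 8; each union adds +2; each star adds +2
Total: 8 + 2 + 0 = 10 states


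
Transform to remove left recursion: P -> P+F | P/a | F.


Left-recursive alternatives: P+F, P/a; non-recursive: F
Introduce P': P -> FP', P' -> +FP' | /aP' | ε


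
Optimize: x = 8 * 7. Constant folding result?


8 * 7 = 56 at compile time
Optimized: x = 56


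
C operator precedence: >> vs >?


'>>' is shift (level 8); '>' is relational (level 7)
Higher level binds tighter
'>>' has higher precedence than '>'


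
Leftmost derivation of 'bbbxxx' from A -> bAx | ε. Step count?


Derivation: A => bAx => bbAxx => bbbAxxx => bbbxxx
Steps: 4


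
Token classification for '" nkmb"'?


Pattern: double-quoted sequence
Type: STRING_LITERAL


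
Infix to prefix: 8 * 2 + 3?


left-to-right (same/higher precedence on left): tree is (+ (* 8 2) 3)
Prefix: + * 8 2 3


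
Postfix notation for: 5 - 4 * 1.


* has higher precedence, evaluate 4*1 first
Postfix: 5 4 1 * -


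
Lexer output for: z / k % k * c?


Scan left to right, longest-match per lexeme
Tokens: ID(z), OP(/), ID(k), OP(%), ID(k), OP(*), ID(c)


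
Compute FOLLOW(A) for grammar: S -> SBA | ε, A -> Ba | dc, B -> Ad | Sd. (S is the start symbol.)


$ ∈ FOLLOW(S). For each A -> αBβ: add FIRST(β)\{ε} to FOLLOW(B); if β nullable, add FOLLOW(A).
FOLLOW(A) = {$, d}


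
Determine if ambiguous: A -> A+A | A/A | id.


'id+id/id' has two parse trees (no precedence encoded between + and /)
Ambiguous


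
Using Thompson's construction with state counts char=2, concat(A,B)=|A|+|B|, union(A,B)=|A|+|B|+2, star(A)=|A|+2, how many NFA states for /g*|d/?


Syntax tree has 2 char leaf(s), 1 union(s), 1 star(s)
chars contribute 2×2 = 4; each union adds +2; each star adds +2
Total: 4 + 2 + 2 = 8 states


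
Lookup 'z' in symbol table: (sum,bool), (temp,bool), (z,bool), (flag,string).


Lookup 'z' → type bool


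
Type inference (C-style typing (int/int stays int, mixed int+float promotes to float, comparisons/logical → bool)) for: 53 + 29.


Operand types: int + int
Rule: mixed int/float promotes to float; int/int stays int
Result type: int


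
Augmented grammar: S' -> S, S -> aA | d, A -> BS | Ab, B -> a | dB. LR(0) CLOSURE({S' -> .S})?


Start: S' -> .S
For each item with dot before a nonterminal B, add B -> .γ for every B-production
Closure: [S' -> .S, S -> .aA, S -> .d]


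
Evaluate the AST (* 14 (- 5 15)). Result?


Evaluate inner: (- 5 15) = -10
Evaluate root: (* 14 -10) = -140
Result: -140


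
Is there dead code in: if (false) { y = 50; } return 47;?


condition is constant false, so the whole block is unreachable
Dead: 'if (false) { y = 50; }'


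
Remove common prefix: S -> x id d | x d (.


Common prefix: 'x'
Factored: S -> x S', S' -> id d | d (


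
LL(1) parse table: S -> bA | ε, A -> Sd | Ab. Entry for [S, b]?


For [S, b]: 'b' ∈ FIRST(bA)
Entry: S -> bA


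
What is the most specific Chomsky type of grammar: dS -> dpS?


LHS has context (more than one symbol) and |LHS| ≤ |RHS|
Classification: Type 1 (Context-Sensitive)


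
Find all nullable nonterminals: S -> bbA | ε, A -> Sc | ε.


A nonterminal is nullable iff some alternative derives ε (directly, or every symbol in it is nullable)
Nullable: {A, S}


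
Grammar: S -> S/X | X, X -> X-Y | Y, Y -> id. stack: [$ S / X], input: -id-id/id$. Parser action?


'-' can extend X; shift to build X -> X-Y
Action: shift


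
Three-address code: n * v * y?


Break into single-operator statements:
t1 = n * v
t2 = t1 * y


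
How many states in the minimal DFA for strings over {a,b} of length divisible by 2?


Track length mod 2: states 0..1, accept at 0
Minimal DFA: 2 states


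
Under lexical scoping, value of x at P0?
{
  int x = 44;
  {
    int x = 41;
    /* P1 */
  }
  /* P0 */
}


x declared in the same block as P0
x = 44


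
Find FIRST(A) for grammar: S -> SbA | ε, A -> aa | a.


Per alternative of A: FIRST(aa) = {a}; FIRST(a) = {a}
FIRST(A) = {a}


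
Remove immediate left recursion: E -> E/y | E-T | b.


Left-recursive alternatives: E/y, E-T; non-recursive: b
Introduce E': E -> bE', E' -> /yE' | -TE' | ε


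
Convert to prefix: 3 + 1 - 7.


left-to-right (same/higher precedence on left): tree is (- (+ 3 1) 7)
Prefix: - + 3 1 7


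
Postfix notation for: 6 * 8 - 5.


Left to right (same or higher precedence on left)
Postfix: 6 8 * 5 -


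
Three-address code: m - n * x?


Break into single-operator statements:
t1 = n * x
t2 = m - t1


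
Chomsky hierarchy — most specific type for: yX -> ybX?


LHS has context (more than one symbol) and |LHS| ≤ |RHS|
Classification: Type 1 (Context-Sensitive)


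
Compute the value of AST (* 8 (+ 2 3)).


Evaluate inner: (+ 2 3) = 5
Evaluate root: (* 8 5) = 40
Result: 40


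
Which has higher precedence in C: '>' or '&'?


'>' is relational (level 7); '&' is bitwise AND (level 5)
Higher level binds tighter
'>' has higher precedence than '&'


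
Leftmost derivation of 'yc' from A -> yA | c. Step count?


Derivation: A => yA => yc
Steps: 2


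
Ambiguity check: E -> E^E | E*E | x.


'x^x*x' has two parse trees (no precedence encoded between ^ and *)
Ambiguous


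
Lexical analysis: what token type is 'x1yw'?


Pattern: letter/underscore followed by alphanumerics, not a keyword
Type: IDENTIFIER


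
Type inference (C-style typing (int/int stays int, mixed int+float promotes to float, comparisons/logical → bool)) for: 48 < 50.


Operand types: int < int
Rule: comparison yields bool
Result type: bool


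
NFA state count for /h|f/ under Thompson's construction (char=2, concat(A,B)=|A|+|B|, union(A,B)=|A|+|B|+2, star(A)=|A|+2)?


Syntax tree has 2 char leaf(s), 1 union(s), 0 star(s)
chars contribute 2×2 = 4; each union adds +2; each star adds +2
Total: 4 + 2 + 0 = 6 states


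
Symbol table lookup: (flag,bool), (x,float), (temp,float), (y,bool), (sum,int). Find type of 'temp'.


Lookup 'temp' → type float


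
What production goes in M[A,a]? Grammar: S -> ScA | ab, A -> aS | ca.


For [A, a]: 'a' ∈ FIRST(aS)
Entry: A -> aS


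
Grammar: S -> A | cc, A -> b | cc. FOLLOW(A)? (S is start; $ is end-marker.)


$ ∈ FOLLOW(S). For each A -> αBβ: add FIRST(β)\{ε} to FOLLOW(B); if β nullable, add FOLLOW(A).
FOLLOW(A) = {$}


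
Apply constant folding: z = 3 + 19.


3 + 19 = 22 at compile time
Optimized: z = 22


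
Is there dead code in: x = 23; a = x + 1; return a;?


x is read by a's definition; a is returned
No dead code


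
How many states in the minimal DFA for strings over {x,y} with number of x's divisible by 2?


Track (count of x) mod 2: states 0..1, accept at 0
Minimal DFA: 2 states


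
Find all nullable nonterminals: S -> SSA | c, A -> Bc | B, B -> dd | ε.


A nonterminal is nullable iff some alternative derives ε (directly, or every symbol in it is nullable)
Nullable: {A, B}


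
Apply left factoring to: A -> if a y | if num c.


Common prefix: 'if'
Factored: A -> if A', A' -> a y | num c


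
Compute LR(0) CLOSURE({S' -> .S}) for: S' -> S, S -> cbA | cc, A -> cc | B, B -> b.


Start: S' -> .S
For each item with dot before a nonterminal B, add B -> .γ for every B-production
Closure: [S' -> .S, S -> .cbA, S -> .cc]


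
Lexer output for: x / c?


Scan left to right, longest-match per lexeme
Tokens: ID(x), OP(/), ID(c)


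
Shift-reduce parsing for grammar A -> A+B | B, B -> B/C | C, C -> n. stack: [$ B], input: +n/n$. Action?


lookahead ∉ {/} so B won't extend; reduce A -> B
Action: reduce (A -> B)


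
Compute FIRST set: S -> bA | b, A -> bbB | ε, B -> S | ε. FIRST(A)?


Per alternative of A: FIRST(bbB) = {b}; FIRST(ε) = {ε}
FIRST(A) = {b, ε}


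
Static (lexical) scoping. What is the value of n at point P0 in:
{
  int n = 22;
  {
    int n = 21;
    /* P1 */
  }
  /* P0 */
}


n declared in the same block as P0
n = 22


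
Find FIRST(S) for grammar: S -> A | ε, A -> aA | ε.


Per alternative of S: FIRST(A) = {a, ε}; FIRST(ε) = {ε}
FIRST(S) = {a, ε}


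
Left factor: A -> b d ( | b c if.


Common prefix: 'b'
Factored: A -> b A', A' -> d ( | c if


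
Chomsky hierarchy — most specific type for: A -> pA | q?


Right-linear: every RHS is a terminal or a terminal followed by one nonterminal
Classification: Type 3 (Regular)


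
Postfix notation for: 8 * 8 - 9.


Left to right (same or higher precedence on left)
Postfix: 8 8 * 9 -


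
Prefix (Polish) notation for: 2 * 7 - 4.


left-to-right (same/higher precedence on left): tree is (- (* 2 7) 4)
Prefix: - * 2 7 4


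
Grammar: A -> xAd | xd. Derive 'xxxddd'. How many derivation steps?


Derivation: A => xAd => xxAdd => xxxddd
Steps: 3


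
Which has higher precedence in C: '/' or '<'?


'/' is multiplicative (level 10); '<' is relational (level 7)
Higher level binds tighter
'/' has higher precedence than '<'


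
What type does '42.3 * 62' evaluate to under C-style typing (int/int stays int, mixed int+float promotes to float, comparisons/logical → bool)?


Operand types: float * int
Rule: mixed int/float promotes to float; int/int stays int
Result type: float


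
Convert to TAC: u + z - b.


Break into single-operator statements:
t1 = u + z
t2 = t1 - b


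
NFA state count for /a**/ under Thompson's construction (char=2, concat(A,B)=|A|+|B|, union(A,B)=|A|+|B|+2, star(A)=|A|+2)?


Syntax tree has 1 char leaf(s), 0 union(s), 2 star(s)
chars contribute 1×2 = 2; each union adds +2; each star adds +2
Total: 2 + 0 + 4 = 6 states


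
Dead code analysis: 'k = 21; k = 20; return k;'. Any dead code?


first assignment to k is overwritten before any read
Dead: 'k = 21'


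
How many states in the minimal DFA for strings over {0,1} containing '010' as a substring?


KMP-style automaton: 3 progress states + 1 absorbing accept = 4
Minimal DFA: 4 states


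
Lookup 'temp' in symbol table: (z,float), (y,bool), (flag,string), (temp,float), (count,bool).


Lookup 'temp' → type float


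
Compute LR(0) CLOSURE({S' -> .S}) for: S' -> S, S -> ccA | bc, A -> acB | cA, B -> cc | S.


Start: S' -> .S
For each item with dot before a nonterminal B, add B -> .γ for every B-production
Closure: [S' -> .S, S -> .ccA, S -> .bc]


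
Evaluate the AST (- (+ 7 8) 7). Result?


Evaluate inner: (+ 7 8) = 15
Evaluate root: (- 15 7) = 8
Result: 8


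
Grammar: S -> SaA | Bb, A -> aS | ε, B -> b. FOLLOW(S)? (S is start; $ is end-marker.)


$ ∈ FOLLOW(S). For each A -> αBβ: add FIRST(β)\{ε} to FOLLOW(B); if β nullable, add FOLLOW(A).
FOLLOW(S) = {$, a}


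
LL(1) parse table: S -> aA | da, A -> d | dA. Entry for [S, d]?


For [S, d]: 'd' ∈ FIRST(da)
Entry: S -> da


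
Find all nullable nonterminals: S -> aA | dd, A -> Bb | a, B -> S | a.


A nonterminal is nullable iff some alternative derives ε (directly, or every symbol in it is nullable)
Nullable: {}


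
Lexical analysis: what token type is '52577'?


Pattern: digits only
Type: INTEGER_LITERAL


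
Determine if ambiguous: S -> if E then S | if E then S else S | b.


dangling else: 'if E then if E then b else b' parses two ways
Ambiguous


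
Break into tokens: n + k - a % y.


Scan left to right, longest-match per lexeme
Tokens: ID(n), OP(+), ID(k), OP(-), ID(a), OP(%), ID(y)


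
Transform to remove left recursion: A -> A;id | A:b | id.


Left-recursive alternatives: A;id, A:b; non-recursive: id
Introduce A': A -> idA', A' -> ;idA' | :bA' | ε


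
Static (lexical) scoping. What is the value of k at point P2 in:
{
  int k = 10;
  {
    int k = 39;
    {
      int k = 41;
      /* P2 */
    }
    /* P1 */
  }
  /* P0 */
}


k declared in the same block as P2
k = 41


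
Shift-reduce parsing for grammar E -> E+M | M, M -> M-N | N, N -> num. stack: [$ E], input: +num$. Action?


shift '+' to continue E -> E+M
Action: shift


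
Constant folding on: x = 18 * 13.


18 * 13 = 234 at compile time
Optimized: x = 234


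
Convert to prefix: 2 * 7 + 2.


left-to-right (same/higher precedence on left): tree is (+ (* 2 7) 2)
Prefix: + * 2 7 2


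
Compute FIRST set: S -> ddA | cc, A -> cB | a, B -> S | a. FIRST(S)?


Per alternative of S: FIRST(ddA) = {d}; FIRST(cc) = {c}
FIRST(S) = {c, d}


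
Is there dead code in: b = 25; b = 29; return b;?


first assignment to b is overwritten before any read
Dead: 'b = 25'


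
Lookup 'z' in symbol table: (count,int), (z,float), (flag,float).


Lookup 'z' → type float


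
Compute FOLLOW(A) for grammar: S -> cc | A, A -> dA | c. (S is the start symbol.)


$ ∈ FOLLOW(S). For each A -> αBβ: add FIRST(β)\{ε} to FOLLOW(B); if β nullable, add FOLLOW(A).
FOLLOW(A) = {$}


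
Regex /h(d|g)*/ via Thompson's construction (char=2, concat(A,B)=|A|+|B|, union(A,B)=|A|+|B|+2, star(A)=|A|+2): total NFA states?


Syntax tree has 3 char leaf(s), 1 union(s), 1 star(s)
chars contribute 3×2 = 6; each union adds +2; each star adds +2
Total: 6 + 2 + 2 = 10 states


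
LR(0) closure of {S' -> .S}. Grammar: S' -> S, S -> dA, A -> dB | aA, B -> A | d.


Start: S' -> .S
For each item with dot before a nonterminal B, add B -> .γ for every B-production
Closure: [S' -> .S, S -> .dA]


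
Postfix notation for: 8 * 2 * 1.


Left to right (same or higher precedence on left)
Postfix: 8 2 * 1 *


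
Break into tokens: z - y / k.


Scan left to right, longest-match per lexeme
Tokens: ID(z), OP(-), ID(y), OP(/), ID(k)


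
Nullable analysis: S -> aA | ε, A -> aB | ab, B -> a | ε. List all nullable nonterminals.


A nonterminal is nullable iff some alternative derives ε (directly, or every symbol in it is nullable)
Nullable: {B, S}


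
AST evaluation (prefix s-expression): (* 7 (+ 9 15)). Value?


Evaluate inner: (+ 9 15) = 24
Evaluate root: (* 7 24) = 168
Result: 168


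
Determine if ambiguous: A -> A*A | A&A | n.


'n*n&n' has two parse trees (no precedence encoded between * and &)
Ambiguous


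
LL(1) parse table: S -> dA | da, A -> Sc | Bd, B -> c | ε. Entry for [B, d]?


For [B, d]: ε is nullable and 'd' ∈ FOLLOW(B)
Entry: B -> ε


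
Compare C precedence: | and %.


'%' is multiplicative (level 10); '|' is bitwise OR (level 3)
Higher level binds tighter
'%' has higher precedence than '|'


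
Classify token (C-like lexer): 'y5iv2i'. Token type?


Pattern: letter/underscore followed by alphanumerics, not a keyword
Type: IDENTIFIER


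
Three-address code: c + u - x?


Break into single-operator statements:
t1 = c + u
t2 = t1 - x


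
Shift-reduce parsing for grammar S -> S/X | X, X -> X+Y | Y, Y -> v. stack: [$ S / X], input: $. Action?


handle 'S/X' on top; lookahead ∈ FOLLOW(S) = {/, $}
Action: reduce (S -> S/X)


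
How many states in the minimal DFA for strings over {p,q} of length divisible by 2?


Track length mod 2: states 0..1, accept at 0
Minimal DFA: 2 states


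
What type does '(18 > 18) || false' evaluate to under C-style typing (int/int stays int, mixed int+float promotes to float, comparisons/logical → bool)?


Operand types: bool || bool
Rule: logical operators take bool operands and yield bool
Result type: bool


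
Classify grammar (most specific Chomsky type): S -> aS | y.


Right-linear: every RHS is a terminal or a terminal followed by one nonterminal
Classification: Type 3 (Regular)


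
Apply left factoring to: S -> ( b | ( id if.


Common prefix: '('
Factored: S -> ( S', S' -> b | id if


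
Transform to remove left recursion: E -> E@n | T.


Left-recursive alternatives: E@n; non-recursive: T
Introduce E': E -> TE', E' -> @nE' | ε


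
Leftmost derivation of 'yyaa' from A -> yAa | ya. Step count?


Derivation: A => yAa => yyaa
Steps: 2


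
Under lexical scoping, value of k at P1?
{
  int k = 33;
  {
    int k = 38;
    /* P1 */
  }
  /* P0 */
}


k declared in the same block as P1
k = 38


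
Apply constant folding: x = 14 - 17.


14 - 17 = -3 at compile time
Optimized: x = -3


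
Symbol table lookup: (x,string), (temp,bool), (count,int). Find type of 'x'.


Lookup 'x' → type string


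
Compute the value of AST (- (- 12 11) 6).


Evaluate inner: (- 12 11) = 1
Evaluate root: (- 1 6) = -5
Result: -5


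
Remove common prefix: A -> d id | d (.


Common prefix: 'd'
Factored: A -> d A', A' -> id | (


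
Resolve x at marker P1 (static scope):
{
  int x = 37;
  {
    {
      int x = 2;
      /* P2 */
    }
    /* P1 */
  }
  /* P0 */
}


P1's block does not declare x; resolves to the enclosing declaration at depth 0
x = 37


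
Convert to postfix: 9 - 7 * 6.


* has higher precedence, evaluate 7*6 first
Postfix: 9 7 6 * -


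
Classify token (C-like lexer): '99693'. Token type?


Pattern: digits only
Type: INTEGER_LITERAL


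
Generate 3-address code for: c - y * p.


Break into single-operator statements:
t1 = y * p
t2 = c - t1


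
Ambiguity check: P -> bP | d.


right-linear, alternatives start with distinct terminals 'b' vs 'd': unique leftmost derivation
Unambiguous


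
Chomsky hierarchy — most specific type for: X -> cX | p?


Right-linear: every RHS is a terminal or a terminal followed by one nonterminal
Classification: Type 3 (Regular)


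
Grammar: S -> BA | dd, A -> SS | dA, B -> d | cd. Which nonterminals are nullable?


A nonterminal is nullable iff some alternative derives ε (directly, or every symbol in it is nullable)
Nullable: {}


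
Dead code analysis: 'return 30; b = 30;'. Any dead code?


statement follows a return and is unreachable
Dead: 'b = 30'


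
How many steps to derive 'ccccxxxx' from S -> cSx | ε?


Derivation: S => cSx => ccSxx => cccSxxx => ccccSxxxx => ccccxxxx
Steps: 5


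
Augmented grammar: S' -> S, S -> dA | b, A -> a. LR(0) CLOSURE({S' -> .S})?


Start: S' -> .S
For each item with dot before a nonterminal B, add B -> .γ for every B-production
Closure: [S' -> .S, S -> .dA, S -> .b]


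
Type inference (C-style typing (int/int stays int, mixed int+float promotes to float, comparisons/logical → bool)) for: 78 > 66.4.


Operand types: int > float
Rule: comparison yields bool
Result type: bool


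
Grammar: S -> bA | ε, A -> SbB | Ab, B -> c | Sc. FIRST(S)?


Per alternative of S: FIRST(bA) = {b}; FIRST(ε) = {ε}
FIRST(S) = {b, ε}


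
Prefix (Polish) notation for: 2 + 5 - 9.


left-to-right (same/higher precedence on left): tree is (- (+ 2 5) 9)
Prefix: - + 2 5 9


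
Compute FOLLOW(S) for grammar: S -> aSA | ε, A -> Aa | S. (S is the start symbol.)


$ ∈ FOLLOW(S). For each A -> αBβ: add FIRST(β)\{ε} to FOLLOW(B); if β nullable, add FOLLOW(A).
FOLLOW(S) = {$, a}


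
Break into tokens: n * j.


Scan left to right, longest-match per lexeme
Tokens: ID(n), OP(*), ID(j)


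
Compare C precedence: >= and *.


'*' is multiplicative (level 10); '>=' is relational (level 7)
Higher level binds tighter
'*' has higher precedence than '>='


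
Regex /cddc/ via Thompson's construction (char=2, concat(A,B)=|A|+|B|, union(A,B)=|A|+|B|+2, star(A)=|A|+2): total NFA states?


Syntax tree has 4 char leaf(s), 0 union(s), 0 star(s)
chars contribute 4×2 = 8; each union adds +2; each star adds +2
Total: 8 + 0 + 0 = 8 states


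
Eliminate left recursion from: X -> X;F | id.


Left-recursive alternatives: X;F; non-recursive: id
Introduce X': X -> idX', X' -> ;FX' | ε


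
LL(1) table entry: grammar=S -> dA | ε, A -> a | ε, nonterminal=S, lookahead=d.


For [S, d]: 'd' ∈ FIRST(dA)
Entry: S -> dA


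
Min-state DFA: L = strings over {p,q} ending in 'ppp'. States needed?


Track the longest suffix of input matching a prefix of 'ppp': 4 classes (prefixes of length 0..3)
Minimal DFA: 4 states


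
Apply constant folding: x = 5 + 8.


5 + 8 = 13 at compile time
Optimized: x = 13


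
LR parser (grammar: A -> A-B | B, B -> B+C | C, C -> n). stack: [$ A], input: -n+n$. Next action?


shift '-' to continue A -> A-B
Action: shift


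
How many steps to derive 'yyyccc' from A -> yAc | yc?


Derivation: A => yAc => yyAcc => yyyccc
Steps: 3


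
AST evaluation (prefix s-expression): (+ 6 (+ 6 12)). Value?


Evaluate inner: (+ 6 12) = 18
Evaluate root: (+ 6 18) = 24
Result: 24


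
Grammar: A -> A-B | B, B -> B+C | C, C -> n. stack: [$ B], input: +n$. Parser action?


shift '+' to continue B -> B+C
Action: shift


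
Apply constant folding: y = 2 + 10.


2 + 10 = 12 at compile time
Optimized: y = 12


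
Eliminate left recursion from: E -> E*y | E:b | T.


Left-recursive alternatives: E*y, E:b; non-recursive: T
Introduce E': E -> TE', E' -> *yE' | :bE' | ε


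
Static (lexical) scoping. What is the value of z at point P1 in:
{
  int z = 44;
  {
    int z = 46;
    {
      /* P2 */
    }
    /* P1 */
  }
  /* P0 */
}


z declared in the same block as P1
z = 46


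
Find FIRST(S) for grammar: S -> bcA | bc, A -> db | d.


Per alternative of S: FIRST(bcA) = {b}; FIRST(bc) = {b}
FIRST(S) = {b}


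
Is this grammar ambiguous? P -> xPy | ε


balanced x^n…y^n: each string has a unique parse
Unambiguous


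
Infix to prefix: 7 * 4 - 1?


left-to-right (same/higher precedence on left): tree is (- (* 7 4) 1)
Prefix: - * 7 4 1


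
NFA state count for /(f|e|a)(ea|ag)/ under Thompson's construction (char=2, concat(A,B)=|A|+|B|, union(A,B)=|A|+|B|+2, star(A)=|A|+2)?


Syntax tree has 7 char leaf(s), 3 union(s), 0 star(s)
chars contribute 7×2 = 14; each union adds +2; each star adds +2
Total: 14 + 6 + 0 = 20 states


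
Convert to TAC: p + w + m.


Break into single-operator statements:
t1 = p + w
t2 = t1 + m


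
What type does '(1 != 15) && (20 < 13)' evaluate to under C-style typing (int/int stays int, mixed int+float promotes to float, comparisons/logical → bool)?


Operand types: bool && bool
Rule: logical operators take bool operands and yield bool
Result type: bool


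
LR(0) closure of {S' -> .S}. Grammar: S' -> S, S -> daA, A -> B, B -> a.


Start: S' -> .S
For each item with dot before a nonterminal B, add B -> .γ for every B-production
Closure: [S' -> .S, S -> .daA]


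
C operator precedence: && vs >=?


'>=' is relational (level 7); '&&' is logical AND (level 2)
Higher level binds tighter
'>=' has higher precedence than '&&'


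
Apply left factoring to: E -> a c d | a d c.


Common prefix: 'a'
Factored: E -> a E', E' -> c d | d c


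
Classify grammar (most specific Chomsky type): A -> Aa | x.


Left-linear: every RHS is a terminal or one nonterminal followed by a terminal
Classification: Type 3 (Regular)


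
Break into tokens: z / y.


Scan left to right, longest-match per lexeme
Tokens: ID(z), OP(/), ID(y)


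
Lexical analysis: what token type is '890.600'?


Pattern: digits with a decimal point
Type: FLOAT_LITERAL


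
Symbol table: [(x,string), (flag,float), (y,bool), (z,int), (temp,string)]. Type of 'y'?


Lookup 'y' → type bool


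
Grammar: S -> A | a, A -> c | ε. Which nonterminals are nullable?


A nonterminal is nullable iff some alternative derives ε (directly, or every symbol in it is nullable)
Nullable: {A, S}


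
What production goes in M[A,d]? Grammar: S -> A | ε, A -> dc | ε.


For [A, d]: 'd' ∈ FIRST(dc)
Entry: A -> dc


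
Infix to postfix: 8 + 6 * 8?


* has higher precedence, evaluate 6*8 first
Postfix: 8 6 8 * +


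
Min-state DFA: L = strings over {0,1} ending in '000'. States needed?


Track the longest suffix of input matching a prefix of '000': 4 classes (prefixes of length 0..3)
Minimal DFA: 4 states
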